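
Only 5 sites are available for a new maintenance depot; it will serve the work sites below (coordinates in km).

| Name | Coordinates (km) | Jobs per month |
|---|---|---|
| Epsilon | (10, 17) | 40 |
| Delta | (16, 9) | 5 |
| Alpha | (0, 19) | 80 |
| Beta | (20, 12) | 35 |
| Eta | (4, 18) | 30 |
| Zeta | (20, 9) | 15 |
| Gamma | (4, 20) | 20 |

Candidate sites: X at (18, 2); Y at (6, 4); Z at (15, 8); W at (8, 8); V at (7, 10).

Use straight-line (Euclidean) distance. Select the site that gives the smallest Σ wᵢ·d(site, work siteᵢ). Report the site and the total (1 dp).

V, total 2383.1 km

Total weighted distance at each candidate:
  X (18, 2): total = 4257.1
  Y (6, 4): total = 3426.5
  Z (15, 8): total = 2979.1
  W (8, 8): total = 2696.6
  V (7, 10): total = 2383.1
Minimum is at V with total 2383.1 km.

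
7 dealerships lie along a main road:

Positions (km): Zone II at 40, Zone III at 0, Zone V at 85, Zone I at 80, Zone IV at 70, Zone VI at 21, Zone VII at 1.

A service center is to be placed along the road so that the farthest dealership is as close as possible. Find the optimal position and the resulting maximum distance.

The 1-center on a line is the midpoint of the two extreme points: leftmost at 0, rightmost at 85.
Optimal location = (0 + 85)/2 = 42.5; maximum distance = (85 − 0)/2 = 42.5.

location 42.5, max distance 42.5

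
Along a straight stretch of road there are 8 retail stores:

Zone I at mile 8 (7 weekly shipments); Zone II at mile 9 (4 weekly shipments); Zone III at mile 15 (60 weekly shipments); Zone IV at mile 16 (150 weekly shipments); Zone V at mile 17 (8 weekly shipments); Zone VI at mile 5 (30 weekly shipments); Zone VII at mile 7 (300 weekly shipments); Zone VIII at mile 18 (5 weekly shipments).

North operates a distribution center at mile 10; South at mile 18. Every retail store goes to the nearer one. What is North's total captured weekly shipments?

341

The indifferent point is the midpoint (10+18)/2 = 14; retail stores left of it (closer to North at 10) go to North, those right go to South.
  Zone VI at 5 (w=30) → North
  Zone VII at 7 (w=300) → North
  Zone I at 8 (w=7) → North
  Zone II at 9 (w=4) → North
  Zone III at 15 (w=60) → South
  Zone IV at 16 (w=150) → South
  Zone V at 17 (w=8) → South
  Zone VIII at 18 (w=5) → South
North captures 341; South captures 223.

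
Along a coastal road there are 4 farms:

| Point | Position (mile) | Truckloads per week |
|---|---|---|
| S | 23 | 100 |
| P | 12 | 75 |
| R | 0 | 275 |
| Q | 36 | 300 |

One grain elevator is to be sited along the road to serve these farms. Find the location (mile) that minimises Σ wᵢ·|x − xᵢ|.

x = 23

For a sum of weighted absolute distances on a line, the optimum is the weighted median (not the mean). Total weight W = 750; half-weight = 375.
Sort by position and accumulate weight:
  mile 0 (R, w=275) → cum 275
  mile 12 (P, w=75) → cum 350
  mile 23 (S, w=100) → cum 450  ≥ 375 → median here
  mile 36 (Q, w=300) → cum 750
Optimal location: mile 23.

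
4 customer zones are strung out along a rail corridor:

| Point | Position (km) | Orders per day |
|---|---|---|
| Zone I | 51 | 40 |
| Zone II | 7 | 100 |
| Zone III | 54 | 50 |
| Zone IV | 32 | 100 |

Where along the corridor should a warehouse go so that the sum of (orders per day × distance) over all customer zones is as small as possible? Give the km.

x = 32

For a sum of weighted absolute distances on a line, the optimum is the weighted median (not the mean). Total weight W = 290; half-weight = 145.
Sort by position and accumulate weight:
  km 7 (Zone II, w=100) → cum 100
  km 32 (Zone IV, w=100) → cum 200  ≥ 145 → median here
  km 51 (Zone I, w=40) → cum 240
  km 54 (Zone III, w=50) → cum 290
Optimal location: km 32.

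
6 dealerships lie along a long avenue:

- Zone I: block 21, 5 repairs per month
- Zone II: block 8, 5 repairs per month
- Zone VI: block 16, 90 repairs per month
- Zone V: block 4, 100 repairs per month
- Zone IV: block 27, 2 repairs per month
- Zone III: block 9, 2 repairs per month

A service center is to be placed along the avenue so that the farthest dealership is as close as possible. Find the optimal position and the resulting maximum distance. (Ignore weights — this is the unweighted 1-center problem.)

location 15.5, max distance 11.5

The 1-center on a line is the midpoint of the two extreme points: leftmost at 4, rightmost at 27.
Optimal location = (4 + 27)/2 = 15.5; maximum distance = (27 − 4)/2 = 11.5.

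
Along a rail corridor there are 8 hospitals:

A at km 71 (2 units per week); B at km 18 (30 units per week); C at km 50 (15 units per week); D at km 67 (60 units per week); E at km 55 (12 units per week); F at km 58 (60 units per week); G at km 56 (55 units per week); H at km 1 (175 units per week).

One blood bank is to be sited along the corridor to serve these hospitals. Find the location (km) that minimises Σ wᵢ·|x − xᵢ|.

For a sum of weighted absolute distances on a line, the optimum is the weighted median (not the mean). Total weight W = 409; half-weight = 204.5.
Sort by position and accumulate weight:
  km 1 (H, w=175) → cum 175
  km 18 (B, w=30) → cum 205  ≥ 204.5 → median here
  km 50 (C, w=15) → cum 220
  km 55 (E, w=12) → cum 232
  km 56 (G, w=55) → cum 287
  km 58 (F, w=60) → cum 347
  km 67 (D, w=60) → cum 407
  km 71 (A, w=2) → cum 409
Optimal location: km 18.

x = 18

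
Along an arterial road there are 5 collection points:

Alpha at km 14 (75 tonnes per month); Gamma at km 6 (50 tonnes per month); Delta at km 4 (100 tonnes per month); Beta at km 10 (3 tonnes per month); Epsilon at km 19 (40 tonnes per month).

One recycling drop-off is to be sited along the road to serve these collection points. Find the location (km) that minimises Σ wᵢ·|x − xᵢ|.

For a sum of weighted absolute distances on a line, the optimum is the weighted median (not the mean). Total weight W = 268; half-weight = 134.
Sort by position and accumulate weight:
  km 4 (Delta, w=100) → cum 100
  km 6 (Gamma, w=50) → cum 150  ≥ 134 → median here
  km 10 (Beta, w=3) → cum 153
  km 14 (Alpha, w=75) → cum 228
  km 19 (Epsilon, w=40) → cum 268
Optimal location: km 6.

x = 6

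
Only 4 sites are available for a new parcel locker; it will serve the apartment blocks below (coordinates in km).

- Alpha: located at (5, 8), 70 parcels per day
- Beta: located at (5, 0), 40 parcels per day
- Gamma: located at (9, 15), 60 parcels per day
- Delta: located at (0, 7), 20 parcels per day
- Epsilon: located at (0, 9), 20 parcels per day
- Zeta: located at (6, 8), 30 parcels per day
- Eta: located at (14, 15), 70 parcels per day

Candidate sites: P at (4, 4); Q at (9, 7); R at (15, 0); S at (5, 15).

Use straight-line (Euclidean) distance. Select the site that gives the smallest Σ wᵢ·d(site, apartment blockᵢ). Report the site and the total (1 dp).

Total weighted distance at each candidate:
  P (4, 4): total = 2581.4
  Q (9, 7): total = 2210.7
  R (15, 0): total = 4360.3
  S (5, 15): total = 2517.0
Minimum is at Q with total 2210.7 km.

Q, total 2210.7 km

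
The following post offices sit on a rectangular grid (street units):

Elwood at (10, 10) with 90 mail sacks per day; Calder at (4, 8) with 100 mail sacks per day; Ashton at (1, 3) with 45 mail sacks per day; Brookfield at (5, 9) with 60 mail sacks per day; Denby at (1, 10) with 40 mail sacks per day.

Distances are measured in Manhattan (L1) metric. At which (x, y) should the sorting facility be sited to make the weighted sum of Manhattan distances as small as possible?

Manhattan distance separates: Σwᵢ(|x−xᵢ|+|y−yᵢ|) = Σwᵢ|x−xᵢ| + Σwᵢ|y−yᵢ|, so x and y are optimised independently as 1-D weighted medians.
Total weight W = 335; half = 167.5.
x-coordinate, sorted with cumulative weight:
  x=1 (Ashton, w=45) cum 45
  x=1 (Denby, w=40) cum 85
  x=4 (Calder, w=100) cum 185  ← median
  x=5 (Brookfield, w=60) cum 245
  x=10 (Elwood, w=90) cum 335
⇒ x* = 4
y-coordinate, sorted with cumulative weight:
  y=3 (Ashton, w=45) cum 45
  y=8 (Calder, w=100) cum 145
  y=9 (Brookfield, w=60) cum 205  ← median
  y=10 (Elwood, w=90) cum 295
  y=10 (Denby, w=40) cum 335
⇒ y* = 9

(4, 9)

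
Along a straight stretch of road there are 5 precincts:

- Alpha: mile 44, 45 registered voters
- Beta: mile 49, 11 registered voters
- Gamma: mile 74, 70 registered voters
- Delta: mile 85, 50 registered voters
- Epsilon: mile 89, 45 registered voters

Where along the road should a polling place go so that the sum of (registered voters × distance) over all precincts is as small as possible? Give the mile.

For a sum of weighted absolute distances on a line, the optimum is the weighted median (not the mean). Total weight W = 221; half-weight = 110.5.
Sort by position and accumulate weight:
  mile 44 (Alpha, w=45) → cum 45
  mile 49 (Beta, w=11) → cum 56
  mile 74 (Gamma, w=70) → cum 126  ≥ 110.5 → median here
  mile 85 (Delta, w=50) → cum 176
  mile 89 (Epsilon, w=45) → cum 221
Optimal location: mile 74.

x = 74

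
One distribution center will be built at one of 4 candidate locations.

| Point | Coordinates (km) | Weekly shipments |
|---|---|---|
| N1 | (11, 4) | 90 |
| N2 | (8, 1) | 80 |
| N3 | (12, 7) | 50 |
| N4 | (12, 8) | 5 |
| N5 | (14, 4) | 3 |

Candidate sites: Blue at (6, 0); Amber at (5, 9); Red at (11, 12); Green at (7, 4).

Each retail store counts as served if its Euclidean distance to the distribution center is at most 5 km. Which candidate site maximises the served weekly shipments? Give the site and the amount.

Coverage radius r = 5 km; a point is covered iff (Δx)²+(Δy)² ≤ 5² = 25.
  Blue (6, 0): covers {N2} → 80
  Amber (5, 9): covers {none} → 0
  Red (11, 12): covers {N4} → 5
  Green (7, 4): covers {N1, N2} → 170
Maximum coverage at Green: 170 weekly shipments.

Green, covering 170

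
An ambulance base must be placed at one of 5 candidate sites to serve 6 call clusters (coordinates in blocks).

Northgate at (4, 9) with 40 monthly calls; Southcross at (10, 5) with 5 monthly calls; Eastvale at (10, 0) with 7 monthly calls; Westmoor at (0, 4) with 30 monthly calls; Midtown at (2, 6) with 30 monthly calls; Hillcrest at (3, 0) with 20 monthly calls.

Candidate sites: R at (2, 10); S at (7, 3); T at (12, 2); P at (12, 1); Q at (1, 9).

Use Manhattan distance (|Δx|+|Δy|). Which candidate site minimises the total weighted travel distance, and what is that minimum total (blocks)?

Q, total 831 blocks

Total weighted distance at each candidate:
  R (2, 10): total = 891
  S (7, 3): total = 1047
  T (12, 2): total = 1713
  P (12, 1): total = 1791
  Q (1, 9): total = 831
Minimum is at Q with total 831 blocks.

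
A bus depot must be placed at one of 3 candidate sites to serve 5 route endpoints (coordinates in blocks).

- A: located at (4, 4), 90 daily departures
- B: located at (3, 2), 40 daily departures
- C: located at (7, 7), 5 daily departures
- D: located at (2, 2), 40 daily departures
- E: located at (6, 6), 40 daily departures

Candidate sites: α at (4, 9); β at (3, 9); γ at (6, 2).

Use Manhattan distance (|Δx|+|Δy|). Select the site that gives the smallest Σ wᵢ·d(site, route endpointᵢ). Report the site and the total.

Total weighted distance at each candidate:
  α (4, 9): total = 1355
  β (3, 9): total = 1410
  γ (6, 2): total = 830
Minimum is at γ with total 830 blocks.

γ, total 830 blocks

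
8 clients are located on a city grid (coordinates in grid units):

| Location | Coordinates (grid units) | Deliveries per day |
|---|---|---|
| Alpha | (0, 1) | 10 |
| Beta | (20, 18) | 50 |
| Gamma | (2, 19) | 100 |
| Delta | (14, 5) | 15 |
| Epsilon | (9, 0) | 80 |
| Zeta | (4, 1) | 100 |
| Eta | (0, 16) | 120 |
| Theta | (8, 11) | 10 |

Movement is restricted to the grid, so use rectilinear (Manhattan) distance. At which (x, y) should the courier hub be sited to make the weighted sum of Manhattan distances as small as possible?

(4, 16)

Manhattan distance separates: Σwᵢ(|x−xᵢ|+|y−yᵢ|) = Σwᵢ|x−xᵢ| + Σwᵢ|y−yᵢ|, so x and y are optimised independently as 1-D weighted medians.
Total weight W = 485; half = 242.5.
x-coordinate, sorted with cumulative weight:
  x=0 (Alpha, w=10) cum 10
  x=0 (Eta, w=120) cum 130
  x=2 (Gamma, w=100) cum 230
  x=4 (Zeta, w=100) cum 330  ← median
  x=8 (Theta, w=10) cum 340
  x=9 (Epsilon, w=80) cum 420
  x=14 (Delta, w=15) cum 435
  x=20 (Beta, w=50) cum 485
⇒ x* = 4
y-coordinate, sorted with cumulative weight:
  y=0 (Epsilon, w=80) cum 80
  y=1 (Alpha, w=10) cum 90
  y=1 (Zeta, w=100) cum 190
  y=5 (Delta, w=15) cum 205
  y=11 (Theta, w=10) cum 215
  y=16 (Eta, w=120) cum 335  ← median
  y=18 (Beta, w=50) cum 385
  y=19 (Gamma, w=100) cum 485
⇒ y* = 16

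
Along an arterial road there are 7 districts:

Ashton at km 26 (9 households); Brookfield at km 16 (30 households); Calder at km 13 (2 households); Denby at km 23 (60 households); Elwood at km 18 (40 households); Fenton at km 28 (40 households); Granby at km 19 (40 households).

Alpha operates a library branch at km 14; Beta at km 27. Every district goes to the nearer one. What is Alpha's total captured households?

The indifferent point is the midpoint (14+27)/2 = 20.5; districts left of it (closer to Alpha at 14) go to Alpha, those right go to Beta.
  Calder at 13 (w=2) → Alpha
  Brookfield at 16 (w=30) → Alpha
  Elwood at 18 (w=40) → Alpha
  Granby at 19 (w=40) → Alpha
  Denby at 23 (w=60) → Beta
  Ashton at 26 (w=9) → Beta
  Fenton at 28 (w=40) → Beta
Alpha captures 112; Beta captures 109.

112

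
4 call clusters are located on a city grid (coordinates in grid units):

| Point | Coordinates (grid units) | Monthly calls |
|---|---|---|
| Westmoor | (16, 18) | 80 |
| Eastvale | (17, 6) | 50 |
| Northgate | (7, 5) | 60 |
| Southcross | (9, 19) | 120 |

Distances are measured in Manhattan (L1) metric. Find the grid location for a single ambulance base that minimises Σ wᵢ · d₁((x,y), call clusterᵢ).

Manhattan distance separates: Σwᵢ(|x−xᵢ|+|y−yᵢ|) = Σwᵢ|x−xᵢ| + Σwᵢ|y−yᵢ|, so x and y are optimised independently as 1-D weighted medians.
Total weight W = 310; half = 155.
x-coordinate, sorted with cumulative weight:
  x=7 (Northgate, w=60) cum 60
  x=9 (Southcross, w=120) cum 180  ← median
  x=16 (Westmoor, w=80) cum 260
  x=17 (Eastvale, w=50) cum 310
⇒ x* = 9
y-coordinate, sorted with cumulative weight:
  y=5 (Northgate, w=60) cum 60
  y=6 (Eastvale, w=50) cum 110
  y=18 (Westmoor, w=80) cum 190  ← median
  y=19 (Southcross, w=120) cum 310
⇒ y* = 18

(9, 18)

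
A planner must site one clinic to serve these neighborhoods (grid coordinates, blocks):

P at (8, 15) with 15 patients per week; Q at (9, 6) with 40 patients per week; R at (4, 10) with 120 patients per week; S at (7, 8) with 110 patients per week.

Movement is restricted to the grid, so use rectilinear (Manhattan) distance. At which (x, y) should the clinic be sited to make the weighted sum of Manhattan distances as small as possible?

Manhattan distance separates: Σwᵢ(|x−xᵢ|+|y−yᵢ|) = Σwᵢ|x−xᵢ| + Σwᵢ|y−yᵢ|, so x and y are optimised independently as 1-D weighted medians.
Total weight W = 285; half = 142.5.
x-coordinate, sorted with cumulative weight:
  x=4 (R, w=120) cum 120
  x=7 (S, w=110) cum 230  ← median
  x=8 (P, w=15) cum 245
  x=9 (Q, w=40) cum 285
⇒ x* = 7
y-coordinate, sorted with cumulative weight:
  y=6 (Q, w=40) cum 40
  y=8 (S, w=110) cum 150  ← median
  y=10 (R, w=120) cum 270
  y=15 (P, w=15) cum 285
⇒ y* = 8

(7, 8)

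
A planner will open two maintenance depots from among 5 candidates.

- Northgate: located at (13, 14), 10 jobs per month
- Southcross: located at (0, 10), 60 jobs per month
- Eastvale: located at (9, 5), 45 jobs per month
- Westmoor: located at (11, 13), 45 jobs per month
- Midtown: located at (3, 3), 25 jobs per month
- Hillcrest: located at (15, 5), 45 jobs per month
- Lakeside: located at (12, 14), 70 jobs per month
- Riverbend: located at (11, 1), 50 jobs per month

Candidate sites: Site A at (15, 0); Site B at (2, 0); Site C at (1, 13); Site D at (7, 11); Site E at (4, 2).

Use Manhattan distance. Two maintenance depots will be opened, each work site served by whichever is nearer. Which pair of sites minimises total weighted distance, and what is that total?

Evaluate every pair (each demand assigned to the nearer of the two):
  {Site A, Site D}: total = 2535
  {Site D, Site E}: total = 2840
  {Site A, Site C}: total = 2930
  {Site B, Site D}: total = 2990
  {Site C, Site E}: total = 3100
  {Site C, Site D}: total = 3150
  {Site B, Site C}: total = 3610
  {Site A, Site E}: total = 3720
  {Site A, Site B}: total = 3905
  {Site B, Site E}: total = 4580
Best pair: {Site A, Site D} with total 2535.

{Site A, Site D}, total 2535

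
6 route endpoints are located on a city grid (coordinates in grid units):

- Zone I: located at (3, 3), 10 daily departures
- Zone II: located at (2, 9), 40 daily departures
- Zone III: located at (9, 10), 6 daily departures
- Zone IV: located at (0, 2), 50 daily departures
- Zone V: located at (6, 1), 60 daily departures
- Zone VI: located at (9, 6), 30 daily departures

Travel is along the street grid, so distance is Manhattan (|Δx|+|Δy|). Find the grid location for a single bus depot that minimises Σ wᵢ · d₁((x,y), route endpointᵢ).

(3, 2)

Manhattan distance separates: Σwᵢ(|x−xᵢ|+|y−yᵢ|) = Σwᵢ|x−xᵢ| + Σwᵢ|y−yᵢ|, so x and y are optimised independently as 1-D weighted medians.
Total weight W = 196; half = 98.
x-coordinate, sorted with cumulative weight:
  x=0 (Zone IV, w=50) cum 50
  x=2 (Zone II, w=40) cum 90
  x=3 (Zone I, w=10) cum 100  ← median
  x=6 (Zone V, w=60) cum 160
  x=9 (Zone III, w=6) cum 166
  x=9 (Zone VI, w=30) cum 196
⇒ x* = 3
y-coordinate, sorted with cumulative weight:
  y=1 (Zone V, w=60) cum 60
  y=2 (Zone IV, w=50) cum 110  ← median
  y=3 (Zone I, w=10) cum 120
  y=6 (Zone VI, w=30) cum 150
  y=9 (Zone II, w=40) cum 190
  y=10 (Zone III, w=6) cum 196
⇒ y* = 2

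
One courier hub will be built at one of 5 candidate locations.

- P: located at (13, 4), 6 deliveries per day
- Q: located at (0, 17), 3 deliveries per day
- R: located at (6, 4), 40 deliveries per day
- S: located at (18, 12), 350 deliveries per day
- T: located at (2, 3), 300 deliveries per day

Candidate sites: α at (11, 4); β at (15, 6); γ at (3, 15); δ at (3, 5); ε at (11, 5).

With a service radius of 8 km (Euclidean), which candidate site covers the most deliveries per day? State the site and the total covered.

β, covering 356

Coverage radius r = 8 km; a point is covered iff (Δx)²+(Δy)² ≤ 8² = 64.
  α (11, 4): covers {P, R} → 46
  β (15, 6): covers {P, S} → 356
  γ (3, 15): covers {Q} → 3
  δ (3, 5): covers {R, T} → 340
  ε (11, 5): covers {P, R} → 46
Maximum coverage at β: 356 deliveries per day.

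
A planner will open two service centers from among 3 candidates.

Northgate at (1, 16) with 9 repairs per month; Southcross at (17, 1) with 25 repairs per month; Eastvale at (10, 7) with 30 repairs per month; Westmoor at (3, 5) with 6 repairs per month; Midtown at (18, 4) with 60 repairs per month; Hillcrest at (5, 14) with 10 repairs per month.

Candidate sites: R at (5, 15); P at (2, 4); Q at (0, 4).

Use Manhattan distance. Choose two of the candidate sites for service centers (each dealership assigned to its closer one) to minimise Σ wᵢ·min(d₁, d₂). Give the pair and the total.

Evaluate every pair (each demand assigned to the nearer of the two):
  {R, P}: total = 1807
  {P, Q}: total = 1999
  {R, Q}: total = 2049
Best pair: {R, P} with total 1807.

{R, P}, total 1807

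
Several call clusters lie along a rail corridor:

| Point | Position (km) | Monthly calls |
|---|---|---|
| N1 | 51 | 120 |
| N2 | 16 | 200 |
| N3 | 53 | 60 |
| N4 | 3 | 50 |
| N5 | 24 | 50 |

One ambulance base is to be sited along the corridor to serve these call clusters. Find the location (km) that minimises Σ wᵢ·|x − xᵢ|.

x = 16

For a sum of weighted absolute distances on a line, the optimum is the weighted median (not the mean). Total weight W = 480; half-weight = 240.
Sort by position and accumulate weight:
  km 3 (N4, w=50) → cum 50
  km 16 (N2, w=200) → cum 250  ≥ 240 → median here
  km 24 (N5, w=50) → cum 300
  km 51 (N1, w=120) → cum 420
  km 53 (N3, w=60) → cum 480
Optimal location: km 16.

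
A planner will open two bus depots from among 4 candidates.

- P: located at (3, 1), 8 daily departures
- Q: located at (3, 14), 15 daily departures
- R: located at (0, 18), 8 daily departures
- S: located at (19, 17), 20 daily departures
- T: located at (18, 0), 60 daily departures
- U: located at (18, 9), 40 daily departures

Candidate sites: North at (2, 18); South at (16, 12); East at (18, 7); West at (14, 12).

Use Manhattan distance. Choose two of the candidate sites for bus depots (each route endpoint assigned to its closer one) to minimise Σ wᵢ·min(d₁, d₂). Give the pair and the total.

Evaluate every pair (each demand assigned to the nearer of the two):
  {North, East}: total = 955
  {East, West}: total = 1223
  {South, East}: total = 1229
  {North, South}: total = 1435
  {North, West}: total = 1675
  {South, West}: total = 1731
Best pair: {North, East} with total 955.

{North, East}, total 955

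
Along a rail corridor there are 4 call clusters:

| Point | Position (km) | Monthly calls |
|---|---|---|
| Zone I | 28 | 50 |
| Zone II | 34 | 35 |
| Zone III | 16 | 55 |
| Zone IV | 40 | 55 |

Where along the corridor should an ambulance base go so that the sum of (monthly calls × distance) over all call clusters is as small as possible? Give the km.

For a sum of weighted absolute distances on a line, the optimum is the weighted median (not the mean). Total weight W = 195; half-weight = 97.5.
Sort by position and accumulate weight:
  km 16 (Zone III, w=55) → cum 55
  km 28 (Zone I, w=50) → cum 105  ≥ 97.5 → median here
  km 34 (Zone II, w=35) → cum 140
  km 40 (Zone IV, w=55) → cum 195
Optimal location: km 28.

x = 28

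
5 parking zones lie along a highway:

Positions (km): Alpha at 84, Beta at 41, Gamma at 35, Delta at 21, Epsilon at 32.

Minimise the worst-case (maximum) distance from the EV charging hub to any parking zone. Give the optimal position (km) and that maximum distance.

The 1-center on a line is the midpoint of the two extreme points: leftmost at 21, rightmost at 84.
Optimal location = (21 + 84)/2 = 52.5; maximum distance = (84 − 21)/2 = 31.5.

location 52.5, max distance 31.5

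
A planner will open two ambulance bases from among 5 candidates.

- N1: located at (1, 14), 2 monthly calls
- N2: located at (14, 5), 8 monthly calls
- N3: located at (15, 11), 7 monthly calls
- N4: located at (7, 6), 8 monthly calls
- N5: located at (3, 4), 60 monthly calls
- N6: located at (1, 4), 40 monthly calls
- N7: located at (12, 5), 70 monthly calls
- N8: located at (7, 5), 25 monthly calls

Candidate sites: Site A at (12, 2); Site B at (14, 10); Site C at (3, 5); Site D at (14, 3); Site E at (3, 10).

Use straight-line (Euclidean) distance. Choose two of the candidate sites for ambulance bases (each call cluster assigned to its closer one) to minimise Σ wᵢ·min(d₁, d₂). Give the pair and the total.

Evaluate every pair (each demand assigned to the nearer of the two):
  {Site C, Site D}: total = 571.3
  {Site A, Site C}: total = 606.1
  {Site B, Site C}: total = 727.7
  {Site C, Site E}: total = 1093.7
  {Site D, Site E}: total = 1097.7
  {Site A, Site E}: total = 1118.2
  {Site B, Site E}: total = 1254.1
  {Site A, Site B}: total = 1473.3
  {Site A, Site D}: total = 1500.4
  {Site B, Site D}: total = 1678.3
Best pair: {Site C, Site D} with total 571.3.

{Site C, Site D}, total 571.3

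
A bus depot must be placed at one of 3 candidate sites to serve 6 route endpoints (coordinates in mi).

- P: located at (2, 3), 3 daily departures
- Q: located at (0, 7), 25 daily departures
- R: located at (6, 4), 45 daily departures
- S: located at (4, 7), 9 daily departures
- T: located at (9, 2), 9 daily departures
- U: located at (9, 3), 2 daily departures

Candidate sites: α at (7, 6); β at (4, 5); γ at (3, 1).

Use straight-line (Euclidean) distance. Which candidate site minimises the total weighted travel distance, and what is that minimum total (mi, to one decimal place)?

β, total 302.2 mi

Total weighted distance at each candidate:
  α (7, 6): total = 370.8
  β (4, 5): total = 302.2
  γ (3, 1): total = 487.5
Minimum is at β with total 302.2 mi.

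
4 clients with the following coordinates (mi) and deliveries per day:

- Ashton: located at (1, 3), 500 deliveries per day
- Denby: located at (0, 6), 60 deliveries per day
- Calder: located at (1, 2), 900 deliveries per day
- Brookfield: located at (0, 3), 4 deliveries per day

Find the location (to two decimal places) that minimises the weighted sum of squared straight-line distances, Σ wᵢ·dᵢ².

(0.96, 2.51)

The minimiser of Σwᵢ‖p−pᵢ‖² is the weighted centroid p* = (Σwᵢpᵢ)/(Σwᵢ).
Σwᵢ = 1464.
Σwᵢxᵢ = 500·1 + 60·0 + 900·1 + 4·0 = 1400.
Σwᵢyᵢ = 500·3 + 60·6 + 900·2 + 4·3 = 3672.
x* = 1400/1464 = 0.96, y* = 3672/1464 = 2.51.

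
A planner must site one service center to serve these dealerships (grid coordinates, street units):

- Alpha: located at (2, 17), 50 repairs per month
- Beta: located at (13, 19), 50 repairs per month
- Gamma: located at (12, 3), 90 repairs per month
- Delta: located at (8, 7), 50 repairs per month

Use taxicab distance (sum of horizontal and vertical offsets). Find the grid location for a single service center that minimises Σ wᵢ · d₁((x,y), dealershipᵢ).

(12, 7)

Manhattan distance separates: Σwᵢ(|x−xᵢ|+|y−yᵢ|) = Σwᵢ|x−xᵢ| + Σwᵢ|y−yᵢ|, so x and y are optimised independently as 1-D weighted medians.
Total weight W = 240; half = 120.
x-coordinate, sorted with cumulative weight:
  x=2 (Alpha, w=50) cum 50
  x=8 (Delta, w=50) cum 100
  x=12 (Gamma, w=90) cum 190  ← median
  x=13 (Beta, w=50) cum 240
⇒ x* = 12
y-coordinate, sorted with cumulative weight:
  y=3 (Gamma, w=90) cum 90
  y=7 (Delta, w=50) cum 140  ← median
  y=17 (Alpha, w=50) cum 190
  y=19 (Beta, w=50) cum 240
⇒ y* = 7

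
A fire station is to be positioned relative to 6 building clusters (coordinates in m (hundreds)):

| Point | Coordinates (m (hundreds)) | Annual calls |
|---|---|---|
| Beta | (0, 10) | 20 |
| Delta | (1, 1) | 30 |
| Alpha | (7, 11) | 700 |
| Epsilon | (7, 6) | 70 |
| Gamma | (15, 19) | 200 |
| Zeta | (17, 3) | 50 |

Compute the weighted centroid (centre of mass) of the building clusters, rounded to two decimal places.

The minimiser of Σwᵢ‖p−pᵢ‖² is the weighted centroid p* = (Σwᵢpᵢ)/(Σwᵢ).
Σwᵢ = 1070.
Σwᵢxᵢ = 20·0 + 30·1 + 700·7 + 70·7 + 200·15 + 50·17 = 9270.
Σwᵢyᵢ = 20·10 + 30·1 + 700·11 + 70·6 + 200·19 + 50·3 = 12300.
x* = 9270/1070 = 8.66, y* = 12300/1070 = 11.50.

(8.66, 11.50)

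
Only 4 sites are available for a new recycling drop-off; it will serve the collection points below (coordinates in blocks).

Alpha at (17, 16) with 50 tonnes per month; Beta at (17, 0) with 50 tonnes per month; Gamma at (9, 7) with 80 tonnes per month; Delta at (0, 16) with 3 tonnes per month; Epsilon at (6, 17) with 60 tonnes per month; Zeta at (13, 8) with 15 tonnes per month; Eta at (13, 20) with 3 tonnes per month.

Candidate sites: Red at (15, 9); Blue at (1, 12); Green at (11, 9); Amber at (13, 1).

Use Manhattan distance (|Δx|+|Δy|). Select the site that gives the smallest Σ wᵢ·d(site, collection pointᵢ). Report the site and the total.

Total weighted distance at each candidate:
  Red (15, 9): total = 2810
  Blue (1, 12): total = 4355
  Green (11, 9): total = 2638
  Amber (13, 1): total = 3626
Minimum is at Green with total 2638 blocks.

Green, total 2638 blocks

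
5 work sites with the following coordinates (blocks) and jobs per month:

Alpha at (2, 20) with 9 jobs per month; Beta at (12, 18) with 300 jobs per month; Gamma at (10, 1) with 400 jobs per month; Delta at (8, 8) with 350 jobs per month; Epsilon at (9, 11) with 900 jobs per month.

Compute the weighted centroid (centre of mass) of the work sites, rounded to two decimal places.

(9.45, 9.54)

The minimiser of Σwᵢ‖p−pᵢ‖² is the weighted centroid p* = (Σwᵢpᵢ)/(Σwᵢ).
Σwᵢ = 1959.
Σwᵢxᵢ = 9·2 + 300·12 + 400·10 + 350·8 + 900·9 = 18518.
Σwᵢyᵢ = 9·20 + 300·18 + 400·1 + 350·8 + 900·11 = 18680.
x* = 18518/1959 = 9.45, y* = 18680/1959 = 9.54.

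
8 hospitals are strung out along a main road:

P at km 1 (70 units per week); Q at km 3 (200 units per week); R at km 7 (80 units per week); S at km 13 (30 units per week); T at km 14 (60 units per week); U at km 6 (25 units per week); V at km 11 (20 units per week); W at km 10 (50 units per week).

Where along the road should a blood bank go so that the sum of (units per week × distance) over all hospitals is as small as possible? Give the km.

For a sum of weighted absolute distances on a line, the optimum is the weighted median (not the mean). Total weight W = 535; half-weight = 267.5.
Sort by position and accumulate weight:
  km 1 (P, w=70) → cum 70
  km 3 (Q, w=200) → cum 270  ≥ 267.5 → median here
  km 6 (U, w=25) → cum 295
  km 7 (R, w=80) → cum 375
  km 10 (W, w=50) → cum 425
  km 11 (V, w=20) → cum 445
  km 13 (S, w=30) → cum 475
  km 14 (T, w=60) → cum 535
Optimal location: km 3.

x = 3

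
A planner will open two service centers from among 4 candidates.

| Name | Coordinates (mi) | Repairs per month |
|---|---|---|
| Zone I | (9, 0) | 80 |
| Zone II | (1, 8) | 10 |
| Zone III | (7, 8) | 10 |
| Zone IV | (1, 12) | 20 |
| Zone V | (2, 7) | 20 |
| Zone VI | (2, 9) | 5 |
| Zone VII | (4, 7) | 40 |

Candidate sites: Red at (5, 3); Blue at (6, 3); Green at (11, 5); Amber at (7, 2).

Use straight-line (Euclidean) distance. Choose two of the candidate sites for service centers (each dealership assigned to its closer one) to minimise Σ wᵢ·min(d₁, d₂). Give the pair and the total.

Evaluate every pair (each demand assigned to the nearer of the two):
  {Red, Amber}: total = 839.6
  {Blue, Amber}: total = 882.0
  {Red, Blue}: total = 949.9
  {Blue, Green}: total = 994.1
  {Red, Green}: total = 1009.5
  {Green, Amber}: total = 1012.0
Best pair: {Red, Amber} with total 839.6.

{Red, Amber}, total 839.6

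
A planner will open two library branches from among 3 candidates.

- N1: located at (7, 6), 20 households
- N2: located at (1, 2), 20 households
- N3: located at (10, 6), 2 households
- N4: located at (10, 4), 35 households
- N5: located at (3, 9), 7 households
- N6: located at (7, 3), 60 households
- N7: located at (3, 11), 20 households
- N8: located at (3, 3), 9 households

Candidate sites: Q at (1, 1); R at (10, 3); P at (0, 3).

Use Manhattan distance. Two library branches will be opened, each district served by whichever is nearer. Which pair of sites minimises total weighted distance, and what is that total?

Evaluate every pair (each demand assigned to the nearer of the two):
  {R, P}: total = 691
  {Q, R}: total = 707
  {Q, P}: total = 1361
Best pair: {R, P} with total 691.

{R, P}, total 691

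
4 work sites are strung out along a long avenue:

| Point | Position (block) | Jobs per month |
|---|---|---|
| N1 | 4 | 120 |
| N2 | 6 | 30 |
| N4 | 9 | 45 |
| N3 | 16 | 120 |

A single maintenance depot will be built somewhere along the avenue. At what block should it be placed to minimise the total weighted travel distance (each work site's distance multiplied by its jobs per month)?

For a sum of weighted absolute distances on a line, the optimum is the weighted median (not the mean). Total weight W = 315; half-weight = 157.5.
Sort by position and accumulate weight:
  block 4 (N1, w=120) → cum 120
  block 6 (N2, w=30) → cum 150
  block 9 (N4, w=45) → cum 195  ≥ 157.5 → median here
  block 16 (N3, w=120) → cum 315
Optimal location: block 9.

x = 9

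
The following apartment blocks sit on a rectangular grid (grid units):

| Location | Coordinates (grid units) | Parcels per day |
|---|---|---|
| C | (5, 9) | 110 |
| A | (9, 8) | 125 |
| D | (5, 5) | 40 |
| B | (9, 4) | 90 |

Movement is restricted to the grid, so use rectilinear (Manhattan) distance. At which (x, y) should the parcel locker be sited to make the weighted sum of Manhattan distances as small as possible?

Manhattan distance separates: Σwᵢ(|x−xᵢ|+|y−yᵢ|) = Σwᵢ|x−xᵢ| + Σwᵢ|y−yᵢ|, so x and y are optimised independently as 1-D weighted medians.
Total weight W = 365; half = 182.5.
x-coordinate, sorted with cumulative weight:
  x=5 (C, w=110) cum 110
  x=5 (D, w=40) cum 150
  x=9 (A, w=125) cum 275  ← median
  x=9 (B, w=90) cum 365
⇒ x* = 9
y-coordinate, sorted with cumulative weight:
  y=4 (B, w=90) cum 90
  y=5 (D, w=40) cum 130
  y=8 (A, w=125) cum 255  ← median
  y=9 (C, w=110) cum 365
⇒ y* = 8

(9, 8)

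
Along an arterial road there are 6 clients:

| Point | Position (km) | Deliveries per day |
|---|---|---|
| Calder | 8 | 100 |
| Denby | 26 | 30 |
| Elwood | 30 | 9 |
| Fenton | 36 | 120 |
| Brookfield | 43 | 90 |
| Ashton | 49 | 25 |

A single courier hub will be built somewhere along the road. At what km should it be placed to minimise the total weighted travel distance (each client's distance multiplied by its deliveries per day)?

x = 36

For a sum of weighted absolute distances on a line, the optimum is the weighted median (not the mean). Total weight W = 374; half-weight = 187.
Sort by position and accumulate weight:
  km 8 (Calder, w=100) → cum 100
  km 26 (Denby, w=30) → cum 130
  km 30 (Elwood, w=9) → cum 139
  km 36 (Fenton, w=120) → cum 259  ≥ 187 → median here
  km 43 (Brookfield, w=90) → cum 349
  km 49 (Ashton, w=25) → cum 374
Optimal location: km 36.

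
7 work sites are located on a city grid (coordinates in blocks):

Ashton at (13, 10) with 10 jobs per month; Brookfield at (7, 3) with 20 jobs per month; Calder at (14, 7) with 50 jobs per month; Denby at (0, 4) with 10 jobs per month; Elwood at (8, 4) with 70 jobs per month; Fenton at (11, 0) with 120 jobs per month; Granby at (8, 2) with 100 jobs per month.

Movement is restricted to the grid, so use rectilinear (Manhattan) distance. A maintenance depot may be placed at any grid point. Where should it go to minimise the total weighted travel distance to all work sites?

Manhattan distance separates: Σwᵢ(|x−xᵢ|+|y−yᵢ|) = Σwᵢ|x−xᵢ| + Σwᵢ|y−yᵢ|, so x and y are optimised independently as 1-D weighted medians.
Total weight W = 380; half = 190.
x-coordinate, sorted with cumulative weight:
  x=0 (Denby, w=10) cum 10
  x=7 (Brookfield, w=20) cum 30
  x=8 (Elwood, w=70) cum 100
  x=8 (Granby, w=100) cum 200  ← median
  x=11 (Fenton, w=120) cum 320
  x=13 (Ashton, w=10) cum 330
  x=14 (Calder, w=50) cum 380
⇒ x* = 8
y-coordinate, sorted with cumulative weight:
  y=0 (Fenton, w=120) cum 120
  y=2 (Granby, w=100) cum 220  ← median
  y=3 (Brookfield, w=20) cum 240
  y=4 (Denby, w=10) cum 250
  y=4 (Elwood, w=70) cum 320
  y=7 (Calder, w=50) cum 370
  y=10 (Ashton, w=10) cum 380
⇒ y* = 2

(8, 2)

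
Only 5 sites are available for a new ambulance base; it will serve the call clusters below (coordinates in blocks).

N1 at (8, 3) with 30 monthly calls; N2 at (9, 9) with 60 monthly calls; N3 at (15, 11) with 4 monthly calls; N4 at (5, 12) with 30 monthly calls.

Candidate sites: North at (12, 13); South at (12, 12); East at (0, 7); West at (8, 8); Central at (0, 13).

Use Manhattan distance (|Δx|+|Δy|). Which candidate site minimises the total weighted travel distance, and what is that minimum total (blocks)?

Total weighted distance at each candidate:
  North (12, 13): total = 1100
  South (12, 12): total = 976
  East (0, 7): total = 1396
  West (8, 8): total = 520
  Central (0, 13): total = 1568
Minimum is at West with total 520 blocks.

West, total 520 blocks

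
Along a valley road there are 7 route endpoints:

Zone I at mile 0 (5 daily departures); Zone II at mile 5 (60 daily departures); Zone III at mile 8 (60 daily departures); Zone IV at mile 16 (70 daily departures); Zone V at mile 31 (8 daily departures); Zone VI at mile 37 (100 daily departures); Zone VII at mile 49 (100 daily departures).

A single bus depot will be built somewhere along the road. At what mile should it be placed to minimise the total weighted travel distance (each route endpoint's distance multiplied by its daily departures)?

x = 31

For a sum of weighted absolute distances on a line, the optimum is the weighted median (not the mean). Total weight W = 403; half-weight = 201.5.
Sort by position and accumulate weight:
  mile 0 (Zone I, w=5) → cum 5
  mile 5 (Zone II, w=60) → cum 65
  mile 8 (Zone III, w=60) → cum 125
  mile 16 (Zone IV, w=70) → cum 195
  mile 31 (Zone V, w=8) → cum 203  ≥ 201.5 → median here
  mile 37 (Zone VI, w=100) → cum 303
  mile 49 (Zone VII, w=100) → cum 403
Optimal location: mile 31.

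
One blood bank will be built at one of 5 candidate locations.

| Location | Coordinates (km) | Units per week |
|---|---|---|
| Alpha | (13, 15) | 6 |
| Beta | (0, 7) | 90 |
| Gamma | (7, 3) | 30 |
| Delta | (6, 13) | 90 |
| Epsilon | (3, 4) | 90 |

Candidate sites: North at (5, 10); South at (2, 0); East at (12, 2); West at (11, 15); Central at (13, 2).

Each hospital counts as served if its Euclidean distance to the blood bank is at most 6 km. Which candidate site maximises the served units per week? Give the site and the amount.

North, covering 180

Coverage radius r = 6 km; a point is covered iff (Δx)²+(Δy)² ≤ 6² = 36.
  North (5, 10): covers {Beta, Delta} → 180
  South (2, 0): covers {Gamma, Epsilon} → 120
  East (12, 2): covers {Gamma} → 30
  West (11, 15): covers {Alpha, Delta} → 96
  Central (13, 2): covers {none} → 0
Maximum coverage at North: 180 units per week.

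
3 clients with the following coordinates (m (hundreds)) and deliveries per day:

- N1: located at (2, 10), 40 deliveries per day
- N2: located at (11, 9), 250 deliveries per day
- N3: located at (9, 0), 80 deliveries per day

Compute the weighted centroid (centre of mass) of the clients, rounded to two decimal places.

The minimiser of Σwᵢ‖p−pᵢ‖² is the weighted centroid p* = (Σwᵢpᵢ)/(Σwᵢ).
Σwᵢ = 370.
Σwᵢxᵢ = 40·2 + 250·11 + 80·9 = 3550.
Σwᵢyᵢ = 40·10 + 250·9 + 80·0 = 2650.
x* = 3550/370 = 9.59, y* = 2650/370 = 7.16.

(9.59, 7.16)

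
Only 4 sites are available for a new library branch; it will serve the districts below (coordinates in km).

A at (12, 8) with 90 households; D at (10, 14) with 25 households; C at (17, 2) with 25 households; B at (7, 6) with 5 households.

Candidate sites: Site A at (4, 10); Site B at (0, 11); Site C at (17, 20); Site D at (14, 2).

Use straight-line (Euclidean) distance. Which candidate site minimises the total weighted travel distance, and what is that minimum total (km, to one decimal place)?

Total weighted distance at each candidate:
  Site A (4, 10): total = 1329.0
  Site B (0, 11): total = 1898.1
  Site C (17, 20): total = 1936.5
  Site D (14, 2): total = 1000.7
Minimum is at Site D with total 1000.7 km.

Site D, total 1000.7 km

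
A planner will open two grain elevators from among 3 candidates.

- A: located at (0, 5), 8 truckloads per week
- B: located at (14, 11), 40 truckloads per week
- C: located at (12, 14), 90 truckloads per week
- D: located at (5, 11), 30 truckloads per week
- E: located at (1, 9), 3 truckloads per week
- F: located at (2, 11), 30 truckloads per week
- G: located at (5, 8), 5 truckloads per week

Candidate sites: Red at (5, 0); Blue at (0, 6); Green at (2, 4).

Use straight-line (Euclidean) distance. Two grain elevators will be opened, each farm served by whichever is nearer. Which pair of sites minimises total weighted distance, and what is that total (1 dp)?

Evaluate every pair (each demand assigned to the nearer of the two):
  {Blue, Green}: total = 2244.7
  {Red, Blue}: total = 2284.6
  {Red, Green}: total = 2325.1
Best pair: {Blue, Green} with total 2244.7.

{Blue, Green}, total 2244.7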